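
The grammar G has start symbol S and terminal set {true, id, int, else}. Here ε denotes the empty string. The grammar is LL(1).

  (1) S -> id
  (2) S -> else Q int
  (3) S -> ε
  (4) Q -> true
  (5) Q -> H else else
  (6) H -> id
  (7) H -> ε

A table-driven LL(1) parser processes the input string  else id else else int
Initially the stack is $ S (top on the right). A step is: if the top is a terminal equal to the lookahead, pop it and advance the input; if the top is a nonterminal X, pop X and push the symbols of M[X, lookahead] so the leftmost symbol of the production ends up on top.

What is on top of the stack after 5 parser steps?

else

step 1: stack=$ S  input=else id else else int $  — expand S -> else Q int
step 2: stack=$ int Q else  input=else id else else int $  — match else
step 3: stack=$ int Q  input=id else else int $  — expand Q -> H else else
step 4: stack=$ int else else H  input=id else else int $  — expand H -> id
step 5: stack=$ int else else id  input=id else else int $  — match id
Stack after step 5: $ int else else (top = else).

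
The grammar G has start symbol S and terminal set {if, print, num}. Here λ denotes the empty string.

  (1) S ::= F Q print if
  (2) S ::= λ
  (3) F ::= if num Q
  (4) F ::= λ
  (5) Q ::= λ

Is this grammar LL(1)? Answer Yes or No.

FIRST(S) = {λ, if, print}
FIRST(F) = {λ, if}
FIRST(Q) = {λ}
FOLLOW(S) = {$}
FOLLOW(F) = {print}
FOLLOW(Q) = {print}
Each cell of M receives at most one production.

Yes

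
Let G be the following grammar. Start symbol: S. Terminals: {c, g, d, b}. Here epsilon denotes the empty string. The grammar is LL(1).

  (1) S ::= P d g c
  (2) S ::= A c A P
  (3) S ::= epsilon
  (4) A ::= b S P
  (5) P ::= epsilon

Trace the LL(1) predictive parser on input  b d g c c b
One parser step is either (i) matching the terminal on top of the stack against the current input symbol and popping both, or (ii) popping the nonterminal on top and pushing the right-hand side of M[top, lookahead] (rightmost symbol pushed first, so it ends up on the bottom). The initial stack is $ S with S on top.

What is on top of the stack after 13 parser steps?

P

step 1: stack=$ S  input=b d g c c b $  — expand S ::= A c A P
step 2: stack=$ P A c A  input=b d g c c b $  — expand A ::= b S P
step 3: stack=$ P A c P S b  input=b d g c c b $  — match b
step 4: stack=$ P A c P S  input=d g c c b $  — expand S ::= P d g c
step 5: stack=$ P A c P c g d P  input=d g c c b $  — expand P ::= epsilon
step 6: stack=$ P A c P c g d  input=d g c c b $  — match d
step 7: stack=$ P A c P c g  input=g c c b $  — match g
step 8: stack=$ P A c P c  input=c c b $  — match c
step 9: stack=$ P A c P  input=c b $  — expand P ::= epsilon
step 10: stack=$ P A c  input=c b $  — match c
step 11: stack=$ P A  input=b $  — expand A ::= b S P
step 12: stack=$ P P S b  input=b $  — match b
step 13: stack=$ P P S  input=$  — expand S ::= epsilon
Stack after step 13: $ P P (top = P).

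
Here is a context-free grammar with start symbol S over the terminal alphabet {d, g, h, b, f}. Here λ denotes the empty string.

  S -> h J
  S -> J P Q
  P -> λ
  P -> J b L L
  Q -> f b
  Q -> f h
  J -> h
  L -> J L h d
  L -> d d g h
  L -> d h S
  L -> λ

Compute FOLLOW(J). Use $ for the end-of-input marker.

FIRST(Q) = {f}
FIRST(J) = {h}
FIRST(S) = {h}  (via J P Q)
FIRST(P) = {λ, h}  (via J b L L)
FIRST(L) = {λ, d, h}  (via J L h d)
FOLLOW(S) includes $ since S is the start symbol.
FOLLOW(P): in S->J P Q, P is followed by Q with FIRST {f}. Thus FOLLOW(P) = {f}.
FOLLOW(L): in P->J b L L (occurrence 1), L is followed by L with FIRST {λ, d, h}; in P->J b L L (occurrence 1), the suffix after L is nullable, so FOLLOW(L) ⊇ FOLLOW(P) = {f}; in P->J b L L (occurrence 2), the suffix after L is empty, so FOLLOW(L) ⊇ FOLLOW(P) = {f}; in L->J L h d, L is followed by h d with FIRST {h}. Thus FOLLOW(L) = {d, f, h}.
FOLLOW(S): in L->d h S, the suffix after S is empty, so FOLLOW(S) ⊇ FOLLOW(L) = {d, f, h}. Thus FOLLOW(S) = {$, d, f, h}.
FOLLOW(Q): in S->J P Q, the suffix after Q is empty, so FOLLOW(Q) ⊇ FOLLOW(S) = {$, d, f, h}. Thus FOLLOW(Q) = {$, d, f, h}.
FOLLOW(J): in S->h J, the suffix after J is empty, so FOLLOW(J) ⊇ FOLLOW(S) = {$, d, f, h}; in S->J P Q, J is followed by P Q with FIRST {f, h}; in P->J b L L, J is followed by b L L with FIRST {b}; in L->J L h d, J is followed by L h d with FIRST {d, h}. Thus FOLLOW(J) = {$, b, d, f, h}.

{$, b, d, f, h}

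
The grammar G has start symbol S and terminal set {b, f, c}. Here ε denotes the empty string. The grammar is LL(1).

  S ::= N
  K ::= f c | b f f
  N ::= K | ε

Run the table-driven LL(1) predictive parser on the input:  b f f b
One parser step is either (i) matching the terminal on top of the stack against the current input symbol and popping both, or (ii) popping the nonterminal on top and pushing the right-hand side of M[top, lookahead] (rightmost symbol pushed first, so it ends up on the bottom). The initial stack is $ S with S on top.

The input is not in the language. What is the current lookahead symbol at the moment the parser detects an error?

     Stack    Input      Action
  1  $ S      b f f b $  expand S ::= N
  2  $ N      b f f b $  expand N ::= K
  3  $ K      b f f b $  expand K ::= b f f
  4  $ f f b  b f f b $  match b
  5  $ f f    f f b $    match f
  6  $ f      f b $      match f
  7  $        b $        error: stack empty but input remains

b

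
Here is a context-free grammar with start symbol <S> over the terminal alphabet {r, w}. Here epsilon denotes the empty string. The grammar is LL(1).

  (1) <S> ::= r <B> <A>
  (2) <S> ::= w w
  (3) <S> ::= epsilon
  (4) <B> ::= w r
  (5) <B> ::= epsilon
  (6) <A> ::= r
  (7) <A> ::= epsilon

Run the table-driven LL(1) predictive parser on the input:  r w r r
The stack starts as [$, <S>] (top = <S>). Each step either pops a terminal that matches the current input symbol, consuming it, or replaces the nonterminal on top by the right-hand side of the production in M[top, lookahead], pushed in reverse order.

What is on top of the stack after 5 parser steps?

step 1: stack=$ <S>  input=r w r r $  — expand <S> ::= r <B> <A>
step 2: stack=$ <A> <B> r  input=r w r r $  — match r
step 3: stack=$ <A> <B>  input=w r r $  — expand <B> ::= w r
step 4: stack=$ <A> r w  input=w r r $  — match w
step 5: stack=$ <A> r  input=r r $  — match r
Stack after step 5: $ <A> (top = <A>).

<A>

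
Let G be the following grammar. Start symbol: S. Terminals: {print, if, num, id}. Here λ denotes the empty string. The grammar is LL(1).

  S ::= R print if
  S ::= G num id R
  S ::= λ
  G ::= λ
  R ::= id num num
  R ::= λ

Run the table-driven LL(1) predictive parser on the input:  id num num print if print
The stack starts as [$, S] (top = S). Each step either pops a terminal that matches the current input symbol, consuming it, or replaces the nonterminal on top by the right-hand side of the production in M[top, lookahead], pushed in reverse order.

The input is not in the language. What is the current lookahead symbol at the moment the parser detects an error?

     Stack                  Input                        Action
  1  $ S                    id num num print if print $  expand S ::= R print if
  2  $ if print R           id num num print if print $  expand R ::= id num num
  3  $ if print num num id  id num num print if print $  match id
  4  $ if print num num     num num print if print $     match num
  5  $ if print num         num print if print $         match num
  6  $ if print             print if print $             match print
  7  $ if                   if print $                   match if
  8  $                      print $                      error: stack empty but input remains

print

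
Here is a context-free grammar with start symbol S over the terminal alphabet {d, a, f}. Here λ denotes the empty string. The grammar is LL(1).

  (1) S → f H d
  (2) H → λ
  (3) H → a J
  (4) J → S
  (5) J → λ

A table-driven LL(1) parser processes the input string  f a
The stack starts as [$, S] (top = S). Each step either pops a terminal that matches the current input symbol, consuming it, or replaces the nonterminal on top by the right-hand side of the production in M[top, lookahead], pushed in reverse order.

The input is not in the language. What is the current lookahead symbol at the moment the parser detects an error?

$

     Stack    Input  Action
  1  $ S      f a $  expand S → f H d
  2  $ d H f  f a $  match f
  3  $ d H    a $    expand H → a J
  4  $ d J a  a $    match a
  5  $ d J    $      error: M[J, $] is empty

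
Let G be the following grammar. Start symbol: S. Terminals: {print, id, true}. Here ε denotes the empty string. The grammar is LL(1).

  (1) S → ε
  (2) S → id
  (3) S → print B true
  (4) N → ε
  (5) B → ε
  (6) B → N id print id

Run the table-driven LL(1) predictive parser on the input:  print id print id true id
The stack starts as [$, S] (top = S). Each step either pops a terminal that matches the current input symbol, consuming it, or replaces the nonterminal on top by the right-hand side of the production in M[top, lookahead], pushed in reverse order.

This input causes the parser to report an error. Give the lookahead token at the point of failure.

id

     Stack                 Input                        Action
  1  $ S                   print id print id true id $  expand S → print B true
  2  $ true B print        print id print id true id $  match print
  3  $ true B              id print id true id $        expand B → N id print id
  4  $ true id print id N  id print id true id $        expand N → ε
  5  $ true id print id    id print id true id $        match id
  6  $ true id print       print id true id $           match print
  7  $ true id             id true id $                 match id
  8  $ true                true id $                    match true
  9  $                     id $                         error: stack empty but input remains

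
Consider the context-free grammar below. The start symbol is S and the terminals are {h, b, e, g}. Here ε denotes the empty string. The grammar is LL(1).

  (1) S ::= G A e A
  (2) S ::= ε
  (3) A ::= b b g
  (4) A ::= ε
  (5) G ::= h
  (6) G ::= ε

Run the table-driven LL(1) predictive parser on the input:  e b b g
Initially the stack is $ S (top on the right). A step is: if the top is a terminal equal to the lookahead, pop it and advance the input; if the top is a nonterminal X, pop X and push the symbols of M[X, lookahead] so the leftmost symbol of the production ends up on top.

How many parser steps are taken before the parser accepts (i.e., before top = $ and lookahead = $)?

8

     Stack      Input      Action
  1  $ S        e b b g $  expand S ::= G A e A
  2  $ A e A G  e b b g $  expand G ::= ε
  3  $ A e A    e b b g $  expand A ::= ε
  4  $ A e      e b b g $  match e
  5  $ A        b b g $    expand A ::= b b g
  6  $ g b b    b b g $    match b
  7  $ g b      b g $      match b
  8  $ g        g $        match g
Accept reached after 8 steps.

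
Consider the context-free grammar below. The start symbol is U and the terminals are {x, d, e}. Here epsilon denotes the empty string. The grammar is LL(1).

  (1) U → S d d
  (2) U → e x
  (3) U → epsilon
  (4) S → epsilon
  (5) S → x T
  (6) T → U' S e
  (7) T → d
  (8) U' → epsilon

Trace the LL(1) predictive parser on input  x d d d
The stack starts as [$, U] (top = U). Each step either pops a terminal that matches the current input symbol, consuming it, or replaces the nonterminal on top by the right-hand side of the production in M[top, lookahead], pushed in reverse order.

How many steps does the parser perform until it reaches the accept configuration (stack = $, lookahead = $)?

7

     Stack      Input      Action
  1  $ U        x d d d $  expand U → S d d
  2  $ d d S    x d d d $  expand S → x T
  3  $ d d T x  x d d d $  match x
  4  $ d d T    d d d $    expand T → d
  5  $ d d d    d d d $    match d
  6  $ d d      d d $      match d
  7  $ d        d $        match d
Accept reached after 7 steps.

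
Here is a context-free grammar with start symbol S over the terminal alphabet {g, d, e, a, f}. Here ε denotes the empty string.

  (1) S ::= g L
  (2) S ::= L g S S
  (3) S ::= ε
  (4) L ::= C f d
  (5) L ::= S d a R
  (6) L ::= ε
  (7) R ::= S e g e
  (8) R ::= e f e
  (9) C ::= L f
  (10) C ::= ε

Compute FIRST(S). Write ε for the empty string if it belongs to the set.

{ε, d, f, g}

FIRST(S) = {ε, d, f, g}  (via L g S S)
FIRST(R) = {d, e, f, g}  (via S e g e)
FIRST(L) = {ε, d, f, g}  (via C f d, S d a R)
FIRST(C) = {ε, d, f, g}  (via L f)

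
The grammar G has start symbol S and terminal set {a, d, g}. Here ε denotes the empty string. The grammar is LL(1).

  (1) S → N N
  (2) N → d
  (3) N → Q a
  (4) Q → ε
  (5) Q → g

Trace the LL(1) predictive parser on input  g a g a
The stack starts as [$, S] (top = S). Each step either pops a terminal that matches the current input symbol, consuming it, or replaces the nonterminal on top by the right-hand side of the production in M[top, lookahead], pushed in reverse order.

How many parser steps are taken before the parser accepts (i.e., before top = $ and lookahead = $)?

9

step 1: stack=$ S  input=g a g a $  — expand S → N N
step 2: stack=$ N N  input=g a g a $  — expand N → Q a
step 3: stack=$ N a Q  input=g a g a $  — expand Q → g
step 4: stack=$ N a g  input=g a g a $  — match g
step 5: stack=$ N a  input=a g a $  — match a
step 6: stack=$ N  input=g a $  — expand N → Q a
step 7: stack=$ a Q  input=g a $  — expand Q → g
step 8: stack=$ a g  input=g a $  — match g
step 9: stack=$ a  input=a $  — match a
Accept reached after 9 steps.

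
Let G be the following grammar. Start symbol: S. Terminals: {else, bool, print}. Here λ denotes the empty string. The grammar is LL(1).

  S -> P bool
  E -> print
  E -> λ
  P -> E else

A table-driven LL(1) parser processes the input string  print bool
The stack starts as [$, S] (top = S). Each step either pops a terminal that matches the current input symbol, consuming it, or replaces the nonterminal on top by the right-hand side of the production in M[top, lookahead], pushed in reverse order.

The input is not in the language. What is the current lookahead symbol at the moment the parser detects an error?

step 1: stack=$ S  input=print bool $  — expand S -> P bool
step 2: stack=$ bool P  input=print bool $  — expand P -> E else
step 3: stack=$ bool else E  input=print bool $  — expand E -> print
step 4: stack=$ bool else print  input=print bool $  — match print
step 5: stack=$ bool else  input=bool $  — error: top is terminal else but lookahead is bool

bool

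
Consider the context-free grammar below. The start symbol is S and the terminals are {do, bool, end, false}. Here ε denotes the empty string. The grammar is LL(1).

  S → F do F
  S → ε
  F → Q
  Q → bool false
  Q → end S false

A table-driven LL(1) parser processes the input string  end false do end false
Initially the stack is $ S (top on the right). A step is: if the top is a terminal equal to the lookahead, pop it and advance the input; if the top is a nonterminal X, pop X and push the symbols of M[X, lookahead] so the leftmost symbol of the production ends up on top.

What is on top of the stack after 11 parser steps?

false

step 1: stack=$ S  input=end false do end false $  — expand S → F do F
step 2: stack=$ F do F  input=end false do end false $  — expand F → Q
step 3: stack=$ F do Q  input=end false do end false $  — expand Q → end S false
step 4: stack=$ F do false S end  input=end false do end false $  — match end
step 5: stack=$ F do false S  input=false do end false $  — expand S → ε
step 6: stack=$ F do false  input=false do end false $  — match false
step 7: stack=$ F do  input=do end false $  — match do
step 8: stack=$ F  input=end false $  — expand F → Q
step 9: stack=$ Q  input=end false $  — expand Q → end S false
step 10: stack=$ false S end  input=end false $  — match end
step 11: stack=$ false S  input=false $  — expand S → ε
Stack after step 11: $ false (top = false).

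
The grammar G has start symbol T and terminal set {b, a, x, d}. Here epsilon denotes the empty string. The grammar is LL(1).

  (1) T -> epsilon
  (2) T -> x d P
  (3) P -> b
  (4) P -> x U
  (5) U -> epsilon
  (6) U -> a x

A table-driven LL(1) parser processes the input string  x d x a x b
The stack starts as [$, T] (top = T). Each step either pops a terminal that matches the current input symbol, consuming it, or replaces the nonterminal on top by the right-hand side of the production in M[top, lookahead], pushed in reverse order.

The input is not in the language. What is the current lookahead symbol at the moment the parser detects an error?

b

     Stack    Input          Action
  1  $ T      x d x a x b $  expand T -> x d P
  2  $ P d x  x d x a x b $  match x
  3  $ P d    d x a x b $    match d
  4  $ P      x a x b $      expand P -> x U
  5  $ U x    x a x b $      match x
  6  $ U      a x b $        expand U -> a x
  7  $ x a    a x b $        match a
  8  $ x      x b $          match x
  9  $        b $            error: stack empty but input remains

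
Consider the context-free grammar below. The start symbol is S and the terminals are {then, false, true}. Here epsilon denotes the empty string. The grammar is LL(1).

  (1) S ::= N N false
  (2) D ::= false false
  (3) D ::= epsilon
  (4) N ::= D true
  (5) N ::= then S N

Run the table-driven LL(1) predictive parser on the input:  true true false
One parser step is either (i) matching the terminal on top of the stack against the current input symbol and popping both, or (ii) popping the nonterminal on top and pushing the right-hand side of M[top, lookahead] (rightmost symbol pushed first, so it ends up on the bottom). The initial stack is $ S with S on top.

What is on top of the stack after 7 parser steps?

step 1: stack=$ S  input=true true false $  — expand S ::= N N false
step 2: stack=$ false N N  input=true true false $  — expand N ::= D true
step 3: stack=$ false N true D  input=true true false $  — expand D ::= epsilon
step 4: stack=$ false N true  input=true true false $  — match true
step 5: stack=$ false N  input=true false $  — expand N ::= D true
step 6: stack=$ false true D  input=true false $  — expand D ::= epsilon
step 7: stack=$ false true  input=true false $  — match true
Stack after step 7: $ false (top = false).

false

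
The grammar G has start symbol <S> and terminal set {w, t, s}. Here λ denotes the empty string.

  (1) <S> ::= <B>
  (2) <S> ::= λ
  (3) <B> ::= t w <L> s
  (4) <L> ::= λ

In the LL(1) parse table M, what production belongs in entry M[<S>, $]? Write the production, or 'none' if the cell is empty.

FIRST(<B>): from <B>::=t w <L> s we get {t}. So FIRST(<B>) = {t}.
FIRST(<L>): from <L>::=λ we get {λ}. So FIRST(<L>) = {λ}.
FIRST(<S>): from <S>::=<B> we get {t}; from <S>::=λ we get {λ}. So FIRST(<S>) = {λ, t}.
FOLLOW(<S>) includes $ since <S> is the start symbol.
FOLLOW(<S>): <S> appears on no right-hand side. Thus FOLLOW(<S>) = {$}.
For <S> ::= <B>: FIRST(<B>) = {t}, so it goes in M[<S>, t] for t ∈ {t}.
For <S> ::= λ: FIRST(λ) = {λ}, so it goes in M[<S>, t] for t ∈ {}; since λ ∈ FIRST, also for every t ∈ FOLLOW(<S>) = {$}.

<S> ::= λ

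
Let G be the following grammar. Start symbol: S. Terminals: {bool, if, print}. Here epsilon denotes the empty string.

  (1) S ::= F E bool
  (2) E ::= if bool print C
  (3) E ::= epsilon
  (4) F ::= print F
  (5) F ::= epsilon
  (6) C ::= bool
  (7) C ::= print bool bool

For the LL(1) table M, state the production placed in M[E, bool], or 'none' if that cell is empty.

FIRST(E): from E::=if bool print C we get {if}; from E::=epsilon we get {epsilon}. So FIRST(E) = {epsilon, if}.
FIRST(F): from F::=print F we get {print}; from F::=epsilon we get {epsilon}. So FIRST(F) = {epsilon, print}.
FIRST(C): from C::=bool we get {bool}; from C::=print bool bool we get {print}. So FIRST(C) = {bool, print}.
FIRST(S): from S::=F E bool we get {bool, if, print}. So FIRST(S) = {bool, if, print}.
FOLLOW(S) includes $ since S is the start symbol.
FOLLOW(E): in S::=F E bool, E is followed by bool with FIRST {bool}. Thus FOLLOW(E) = {bool}.
For E ::= if bool print C: FIRST(if bool print C) = {if}, so it goes in M[E, t] for t ∈ {if}.
For E ::= epsilon: FIRST(epsilon) = {epsilon}, so it goes in M[E, t] for t ∈ {}; since epsilon ∈ FIRST, also for every t ∈ FOLLOW(E) = {bool}.

E ::= epsilon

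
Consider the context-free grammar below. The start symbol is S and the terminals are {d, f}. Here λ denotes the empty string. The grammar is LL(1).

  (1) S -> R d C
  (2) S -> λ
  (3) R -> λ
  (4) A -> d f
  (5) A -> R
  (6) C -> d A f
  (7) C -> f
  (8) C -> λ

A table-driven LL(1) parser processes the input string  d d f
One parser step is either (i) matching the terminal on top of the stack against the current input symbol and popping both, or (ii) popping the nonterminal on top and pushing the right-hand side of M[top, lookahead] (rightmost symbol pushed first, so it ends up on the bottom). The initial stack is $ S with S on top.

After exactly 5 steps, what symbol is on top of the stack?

A

step 1: stack=$ S  input=d d f $  — expand S -> R d C
step 2: stack=$ C d R  input=d d f $  — expand R -> λ
step 3: stack=$ C d  input=d d f $  — match d
step 4: stack=$ C  input=d f $  — expand C -> d A f
step 5: stack=$ f A d  input=d f $  — match d
Stack after step 5: $ f A (top = A).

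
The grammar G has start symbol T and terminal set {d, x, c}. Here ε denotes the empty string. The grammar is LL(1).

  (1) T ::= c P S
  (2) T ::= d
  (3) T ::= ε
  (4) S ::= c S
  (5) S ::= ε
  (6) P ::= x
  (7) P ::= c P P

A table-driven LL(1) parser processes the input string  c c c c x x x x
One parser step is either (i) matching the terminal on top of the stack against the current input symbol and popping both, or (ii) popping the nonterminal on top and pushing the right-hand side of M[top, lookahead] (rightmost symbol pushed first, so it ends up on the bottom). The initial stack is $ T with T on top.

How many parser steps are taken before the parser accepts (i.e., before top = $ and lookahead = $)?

      Stack          Input              Action
   1  $ T            c c c c x x x x $  expand T ::= c P S
   2  $ S P c        c c c c x x x x $  match c
   3  $ S P          c c c x x x x $    expand P ::= c P P
   4  $ S P P c      c c c x x x x $    match c
   5  $ S P P        c c x x x x $      expand P ::= c P P
   6  $ S P P P c    c c x x x x $      match c
   7  $ S P P P      c x x x x $        expand P ::= c P P
   8  $ S P P P P c  c x x x x $        match c
   9  $ S P P P P    x x x x $          expand P ::= x
  10  $ S P P P x    x x x x $          match x
  11  $ S P P P      x x x $            expand P ::= x
  12  $ S P P x      x x x $            match x
  13  $ S P P        x x $              expand P ::= x
  14  $ S P x        x x $              match x
  15  $ S P          x $                expand P ::= x
  16  $ S x          x $                match x
  17  $ S            $                  expand S ::= ε
Accept reached after 17 steps.

17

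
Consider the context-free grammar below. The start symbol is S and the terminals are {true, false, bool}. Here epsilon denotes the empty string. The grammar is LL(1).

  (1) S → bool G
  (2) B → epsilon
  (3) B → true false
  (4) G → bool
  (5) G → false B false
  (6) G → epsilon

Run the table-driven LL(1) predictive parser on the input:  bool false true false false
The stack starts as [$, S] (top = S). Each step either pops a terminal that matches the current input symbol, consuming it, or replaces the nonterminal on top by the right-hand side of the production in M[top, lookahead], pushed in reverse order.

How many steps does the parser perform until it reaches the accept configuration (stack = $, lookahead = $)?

     Stack               Input                          Action
  1  $ S                 bool false true false false $  expand S → bool G
  2  $ G bool            bool false true false false $  match bool
  3  $ G                 false true false false $       expand G → false B false
  4  $ false B false     false true false false $       match false
  5  $ false B           true false false $             expand B → true false
  6  $ false false true  true false false $             match true
  7  $ false false       false false $                  match false
  8  $ false             false $                        match false
Accept reached after 8 steps.

8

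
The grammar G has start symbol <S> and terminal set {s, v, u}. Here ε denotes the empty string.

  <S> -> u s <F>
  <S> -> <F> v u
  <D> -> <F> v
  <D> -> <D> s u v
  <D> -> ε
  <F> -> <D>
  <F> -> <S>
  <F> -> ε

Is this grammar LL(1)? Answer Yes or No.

No

FIRST(<S>) = {s, u, v}
FIRST(<D>) = {ε, s, u, v}
FIRST(<F>) = {ε, s, u, v}
FOLLOW(<S>) = {$, v}
FOLLOW(<D>) = {$, s, v}
FOLLOW(<F>) = {$, v}
Cell M[<D>, s] receives both <D> -> <F> v and <D> -> <D> s u v and <D> -> ε — the grammar is not LL(1).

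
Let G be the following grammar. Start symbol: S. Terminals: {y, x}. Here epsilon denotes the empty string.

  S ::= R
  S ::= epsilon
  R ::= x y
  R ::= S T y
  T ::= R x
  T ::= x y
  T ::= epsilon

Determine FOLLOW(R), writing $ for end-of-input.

FIRST(S): from S::=R we get {x, y}; from S::=epsilon we get {epsilon}. So FIRST(S) = {epsilon, x, y}.
FIRST(R): from R::=x y we get {x}; from R::=S T y we get {x, y}. So FIRST(R) = {x, y}.
FIRST(T): from T::=R x we get {x, y}; from T::=x y we get {x}; from T::=epsilon we get {epsilon}. So FIRST(T) = {epsilon, x, y}.
FOLLOW(S) includes $ since S is the start symbol.
FOLLOW(S): in R::=S T y, S is followed by T y with FIRST {x, y}. Thus FOLLOW(S) = {$, x, y}.
FOLLOW(R): in S::=R, the suffix after R is empty, so FOLLOW(R) ⊇ FOLLOW(S) = {$, x, y}; in T::=R x, R is followed by x with FIRST {x}. Thus FOLLOW(R) = {$, x, y}.
FOLLOW(T): in R::=S T y, T is followed by y with FIRST {y}. Thus FOLLOW(T) = {y}.

{$, x, y}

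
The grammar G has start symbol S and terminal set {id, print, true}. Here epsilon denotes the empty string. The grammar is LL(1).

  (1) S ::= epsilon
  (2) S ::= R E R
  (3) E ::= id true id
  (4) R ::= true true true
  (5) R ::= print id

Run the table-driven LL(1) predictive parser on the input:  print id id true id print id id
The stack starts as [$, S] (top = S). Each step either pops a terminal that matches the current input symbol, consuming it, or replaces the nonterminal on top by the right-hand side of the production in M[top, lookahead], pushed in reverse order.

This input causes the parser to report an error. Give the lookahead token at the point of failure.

id

step 1: stack=$ S  input=print id id true id print id id $  — expand S ::= R E R
step 2: stack=$ R E R  input=print id id true id print id id $  — expand R ::= print id
step 3: stack=$ R E id print  input=print id id true id print id id $  — match print
step 4: stack=$ R E id  input=id id true id print id id $  — match id
step 5: stack=$ R E  input=id true id print id id $  — expand E ::= id true id
step 6: stack=$ R id true id  input=id true id print id id $  — match id
step 7: stack=$ R id true  input=true id print id id $  — match true
step 8: stack=$ R id  input=id print id id $  — match id
step 9: stack=$ R  input=print id id $  — expand R ::= print id
step 10: stack=$ id print  input=print id id $  — match print
step 11: stack=$ id  input=id id $  — match id
step 12: stack=$  input=id $  — error: stack empty but input remains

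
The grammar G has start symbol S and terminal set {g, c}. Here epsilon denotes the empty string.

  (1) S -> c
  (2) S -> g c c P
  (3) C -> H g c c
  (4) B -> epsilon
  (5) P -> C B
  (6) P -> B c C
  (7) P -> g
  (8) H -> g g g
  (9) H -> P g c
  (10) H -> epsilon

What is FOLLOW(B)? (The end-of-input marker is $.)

{$, c, g}

FIRST(S) = {c, g}
FIRST(B) = {epsilon}
FIRST(C) = {c, g}  (via H g c c)
FIRST(P) = {c, g}  (via C B, B c C)
FIRST(H) = {epsilon, c, g}  (via P g c)
FOLLOW(S) includes $ since S is the start symbol.
FOLLOW(S): S appears on no right-hand side. Thus FOLLOW(S) = {$}.
FOLLOW(P): in S->g c c P, the suffix after P is empty, so FOLLOW(P) ⊇ FOLLOW(S) = {$}; in H->P g c, P is followed by g c with FIRST {g}. Thus FOLLOW(P) = {$, g}.
FOLLOW(C): in P->C B, C is followed by B with FIRST {epsilon}; in P->C B, the suffix after C is nullable, so FOLLOW(C) ⊇ FOLLOW(P) = {$, g}; in P->B c C, the suffix after C is empty, so FOLLOW(C) ⊇ FOLLOW(P) = {$, g}. Thus FOLLOW(C) = {$, g}.
FOLLOW(B): in P->C B, the suffix after B is empty, so FOLLOW(B) ⊇ FOLLOW(P) = {$, g}; in P->B c C, B is followed by c C with FIRST {c}. Thus FOLLOW(B) = {$, c, g}.
FOLLOW(H): in C->H g c c, H is followed by g c c with FIRST {g}. Thus FOLLOW(H) = {g}.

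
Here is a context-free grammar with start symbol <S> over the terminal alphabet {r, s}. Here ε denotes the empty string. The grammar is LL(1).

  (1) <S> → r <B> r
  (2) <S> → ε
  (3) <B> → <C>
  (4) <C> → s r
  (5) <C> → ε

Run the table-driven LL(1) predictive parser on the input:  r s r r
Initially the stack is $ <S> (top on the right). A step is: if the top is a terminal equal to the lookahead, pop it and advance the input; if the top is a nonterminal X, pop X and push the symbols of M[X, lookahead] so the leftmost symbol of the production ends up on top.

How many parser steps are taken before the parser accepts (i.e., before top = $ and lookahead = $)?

7

     Stack      Input      Action
  1  $ <S>      r s r r $  expand <S> → r <B> r
  2  $ r <B> r  r s r r $  match r
  3  $ r <B>    s r r $    expand <B> → <C>
  4  $ r <C>    s r r $    expand <C> → s r
  5  $ r r s    s r r $    match s
  6  $ r r      r r $      match r
  7  $ r        r $        match r
Accept reached after 7 steps.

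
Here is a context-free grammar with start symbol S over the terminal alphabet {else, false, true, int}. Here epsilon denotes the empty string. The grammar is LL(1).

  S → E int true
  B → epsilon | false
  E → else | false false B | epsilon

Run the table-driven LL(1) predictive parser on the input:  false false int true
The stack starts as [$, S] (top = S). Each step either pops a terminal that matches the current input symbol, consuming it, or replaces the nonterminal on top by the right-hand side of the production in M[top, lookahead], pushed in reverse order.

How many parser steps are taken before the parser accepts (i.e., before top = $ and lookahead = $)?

7

     Stack                     Input                   Action
  1  $ S                       false false int true $  expand S → E int true
  2  $ true int E              false false int true $  expand E → false false B
  3  $ true int B false false  false false int true $  match false
  4  $ true int B false        false int true $        match false
  5  $ true int B              int true $              expand B → epsilon
  6  $ true int                int true $              match int
  7  $ true                    true $                  match true
Accept reached after 7 steps.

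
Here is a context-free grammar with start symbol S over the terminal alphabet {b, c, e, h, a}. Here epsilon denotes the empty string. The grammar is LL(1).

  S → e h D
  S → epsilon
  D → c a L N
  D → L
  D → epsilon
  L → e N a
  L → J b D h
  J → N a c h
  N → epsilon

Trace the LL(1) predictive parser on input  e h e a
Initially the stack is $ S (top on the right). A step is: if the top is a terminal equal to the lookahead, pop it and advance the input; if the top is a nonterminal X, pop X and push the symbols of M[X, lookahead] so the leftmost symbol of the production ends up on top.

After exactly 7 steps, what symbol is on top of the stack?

     Stack    Input      Action
  1  $ S      e h e a $  expand S → e h D
  2  $ D h e  e h e a $  match e
  3  $ D h    h e a $    match h
  4  $ D      e a $      expand D → L
  5  $ L      e a $      expand L → e N a
  6  $ a N e  e a $      match e
  7  $ a N    a $        expand N → epsilon
Stack after step 7: $ a (top = a).

a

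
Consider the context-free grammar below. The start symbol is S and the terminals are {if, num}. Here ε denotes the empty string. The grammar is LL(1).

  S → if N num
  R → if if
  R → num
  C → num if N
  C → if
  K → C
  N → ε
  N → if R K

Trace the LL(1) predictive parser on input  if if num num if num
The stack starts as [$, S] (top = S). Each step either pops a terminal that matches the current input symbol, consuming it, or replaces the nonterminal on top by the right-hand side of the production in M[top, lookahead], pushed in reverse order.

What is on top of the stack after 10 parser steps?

N

      Stack           Input                   Action
   1  $ S             if if num num if num $  expand S → if N num
   2  $ num N if      if if num num if num $  match if
   3  $ num N         if num num if num $     expand N → if R K
   4  $ num K R if    if num num if num $     match if
   5  $ num K R       num num if num $        expand R → num
   6  $ num K num     num num if num $        match num
   7  $ num K         num if num $            expand K → C
   8  $ num C         num if num $            expand C → num if N
   9  $ num N if num  num if num $            match num
  10  $ num N if      if num $                match if
Stack after step 10: $ num N (top = N).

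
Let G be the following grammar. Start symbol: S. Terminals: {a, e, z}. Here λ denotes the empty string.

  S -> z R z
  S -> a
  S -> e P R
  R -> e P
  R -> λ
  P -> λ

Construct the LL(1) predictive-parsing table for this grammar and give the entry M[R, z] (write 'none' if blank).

R -> λ

FIRST(S) = {a, e, z}
FIRST(R) = {λ, e}
FIRST(P) = {λ}
FOLLOW(S) includes $ since S is the start symbol.
FOLLOW(S): S appears on no right-hand side. Thus FOLLOW(S) = {$}.
FOLLOW(R): in S->z R z, R is followed by z with FIRST {z}; in S->e P R, the suffix after R is empty, so FOLLOW(R) ⊇ FOLLOW(S) = {$}. Thus FOLLOW(R) = {$, z}.
For R -> e P: FIRST(e P) = {e}, so it goes in M[R, t] for t ∈ {e}.
For R -> λ: FIRST(λ) = {λ}, so it goes in M[R, t] for t ∈ {}; since λ ∈ FIRST, also for every t ∈ FOLLOW(R) = {$, z}.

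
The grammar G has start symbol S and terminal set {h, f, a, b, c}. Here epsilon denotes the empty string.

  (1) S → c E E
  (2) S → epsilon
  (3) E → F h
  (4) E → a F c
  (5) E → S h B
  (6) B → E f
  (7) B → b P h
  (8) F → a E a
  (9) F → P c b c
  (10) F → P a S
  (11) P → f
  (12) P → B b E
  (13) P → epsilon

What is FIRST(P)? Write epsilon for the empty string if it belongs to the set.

FIRST(S) = {epsilon, c}
FIRST(E) = {a, b, c, f, h}  (via F h, S h B)
FIRST(B) = {a, b, c, f, h}  (via E f)
FIRST(P) = {epsilon, a, b, c, f, h}  (via B b E)
FIRST(F) = {a, b, c, f, h}  (via P c b c, P a S)

{epsilon, a, b, c, f, h}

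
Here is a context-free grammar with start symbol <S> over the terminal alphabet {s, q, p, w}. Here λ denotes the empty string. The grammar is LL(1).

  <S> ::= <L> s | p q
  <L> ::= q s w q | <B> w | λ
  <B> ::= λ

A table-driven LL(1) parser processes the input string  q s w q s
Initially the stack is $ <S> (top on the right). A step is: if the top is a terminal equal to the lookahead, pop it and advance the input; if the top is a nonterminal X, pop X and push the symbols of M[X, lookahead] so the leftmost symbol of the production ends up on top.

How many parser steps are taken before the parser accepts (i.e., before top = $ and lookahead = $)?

step 1: stack=$ <S>  input=q s w q s $  — expand <S> ::= <L> s
step 2: stack=$ s <L>  input=q s w q s $  — expand <L> ::= q s w q
step 3: stack=$ s q w s q  input=q s w q s $  — match q
step 4: stack=$ s q w s  input=s w q s $  — match s
step 5: stack=$ s q w  input=w q s $  — match w
step 6: stack=$ s q  input=q s $  — match q
step 7: stack=$ s  input=s $  — match s
Accept reached after 7 steps.

7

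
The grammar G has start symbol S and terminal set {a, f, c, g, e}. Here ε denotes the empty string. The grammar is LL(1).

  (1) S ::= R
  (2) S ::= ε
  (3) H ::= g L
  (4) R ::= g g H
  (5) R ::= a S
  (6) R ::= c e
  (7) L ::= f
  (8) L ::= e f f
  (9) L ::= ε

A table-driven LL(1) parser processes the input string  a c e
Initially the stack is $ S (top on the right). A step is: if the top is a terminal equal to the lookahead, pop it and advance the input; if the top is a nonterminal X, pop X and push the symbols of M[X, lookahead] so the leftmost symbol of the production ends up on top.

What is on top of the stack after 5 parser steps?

c

step 1: stack=$ S  input=a c e $  — expand S ::= R
step 2: stack=$ R  input=a c e $  — expand R ::= a S
step 3: stack=$ S a  input=a c e $  — match a
step 4: stack=$ S  input=c e $  — expand S ::= R
step 5: stack=$ R  input=c e $  — expand R ::= c e
Stack after step 5: $ e c (top = c).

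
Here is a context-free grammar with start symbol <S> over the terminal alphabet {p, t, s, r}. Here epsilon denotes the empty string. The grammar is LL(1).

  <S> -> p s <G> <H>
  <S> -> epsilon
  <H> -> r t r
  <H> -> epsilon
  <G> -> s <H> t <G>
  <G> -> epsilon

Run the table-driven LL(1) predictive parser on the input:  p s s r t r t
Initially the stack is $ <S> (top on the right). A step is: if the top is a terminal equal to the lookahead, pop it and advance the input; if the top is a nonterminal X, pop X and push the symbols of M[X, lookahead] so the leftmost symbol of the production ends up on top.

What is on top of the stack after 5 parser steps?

<H>

     Stack              Input            Action
  1  $ <S>              p s s r t r t $  expand <S> -> p s <G> <H>
  2  $ <H> <G> s p      p s s r t r t $  match p
  3  $ <H> <G> s        s s r t r t $    match s
  4  $ <H> <G>          s r t r t $      expand <G> -> s <H> t <G>
  5  $ <H> <G> t <H> s  s r t r t $      match s
Stack after step 5: $ <H> <G> t <H> (top = <H>).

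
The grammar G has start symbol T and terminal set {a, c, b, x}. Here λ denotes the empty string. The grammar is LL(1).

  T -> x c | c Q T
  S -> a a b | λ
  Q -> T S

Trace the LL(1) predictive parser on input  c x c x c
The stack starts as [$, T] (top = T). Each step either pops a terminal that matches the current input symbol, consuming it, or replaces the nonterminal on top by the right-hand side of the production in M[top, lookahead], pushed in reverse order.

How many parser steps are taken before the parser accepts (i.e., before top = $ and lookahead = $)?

      Stack      Input        Action
   1  $ T        c x c x c $  expand T -> c Q T
   2  $ T Q c    c x c x c $  match c
   3  $ T Q      x c x c $    expand Q -> T S
   4  $ T S T    x c x c $    expand T -> x c
   5  $ T S c x  x c x c $    match x
   6  $ T S c    c x c $      match c
   7  $ T S      x c $        expand S -> λ
   8  $ T        x c $        expand T -> x c
   9  $ c x      x c $        match x
  10  $ c        c $          match c
Accept reached after 10 steps.

10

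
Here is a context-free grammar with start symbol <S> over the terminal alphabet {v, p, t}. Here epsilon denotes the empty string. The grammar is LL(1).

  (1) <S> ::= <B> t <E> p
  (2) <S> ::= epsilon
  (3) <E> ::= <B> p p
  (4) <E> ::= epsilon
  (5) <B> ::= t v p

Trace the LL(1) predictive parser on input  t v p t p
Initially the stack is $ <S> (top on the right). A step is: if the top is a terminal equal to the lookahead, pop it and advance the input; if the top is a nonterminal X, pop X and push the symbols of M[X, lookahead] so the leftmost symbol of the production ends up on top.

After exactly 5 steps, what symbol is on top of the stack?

step 1: stack=$ <S>  input=t v p t p $  — expand <S> ::= <B> t <E> p
step 2: stack=$ p <E> t <B>  input=t v p t p $  — expand <B> ::= t v p
step 3: stack=$ p <E> t p v t  input=t v p t p $  — match t
step 4: stack=$ p <E> t p v  input=v p t p $  — match v
step 5: stack=$ p <E> t p  input=p t p $  — match p
Stack after step 5: $ p <E> t (top = t).

t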